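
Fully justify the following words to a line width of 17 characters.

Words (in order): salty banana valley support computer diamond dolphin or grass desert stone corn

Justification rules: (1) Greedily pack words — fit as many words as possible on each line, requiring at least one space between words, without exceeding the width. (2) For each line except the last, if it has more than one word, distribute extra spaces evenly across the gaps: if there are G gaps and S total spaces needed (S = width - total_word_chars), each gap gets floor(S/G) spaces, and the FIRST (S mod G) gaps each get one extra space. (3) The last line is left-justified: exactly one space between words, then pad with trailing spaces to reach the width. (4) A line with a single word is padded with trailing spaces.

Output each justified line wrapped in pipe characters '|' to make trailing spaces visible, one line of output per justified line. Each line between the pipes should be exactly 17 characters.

Line 1: ['salty', 'banana'] (min_width=12, slack=5)
Line 2: ['valley', 'support'] (min_width=14, slack=3)
Line 3: ['computer', 'diamond'] (min_width=16, slack=1)
Line 4: ['dolphin', 'or', 'grass'] (min_width=16, slack=1)
Line 5: ['desert', 'stone', 'corn'] (min_width=17, slack=0)

Answer: |salty      banana|
|valley    support|
|computer  diamond|
|dolphin  or grass|
|desert stone corn|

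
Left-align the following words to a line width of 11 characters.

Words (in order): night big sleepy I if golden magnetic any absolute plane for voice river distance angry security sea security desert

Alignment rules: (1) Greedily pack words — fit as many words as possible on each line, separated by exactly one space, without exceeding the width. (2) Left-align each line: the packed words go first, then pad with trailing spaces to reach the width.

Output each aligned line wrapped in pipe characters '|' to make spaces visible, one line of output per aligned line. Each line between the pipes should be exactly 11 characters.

Line 1: ['night', 'big'] (min_width=9, slack=2)
Line 2: ['sleepy', 'I', 'if'] (min_width=11, slack=0)
Line 3: ['golden'] (min_width=6, slack=5)
Line 4: ['magnetic'] (min_width=8, slack=3)
Line 5: ['any'] (min_width=3, slack=8)
Line 6: ['absolute'] (min_width=8, slack=3)
Line 7: ['plane', 'for'] (min_width=9, slack=2)
Line 8: ['voice', 'river'] (min_width=11, slack=0)
Line 9: ['distance'] (min_width=8, slack=3)
Line 10: ['angry'] (min_width=5, slack=6)
Line 11: ['security'] (min_width=8, slack=3)
Line 12: ['sea'] (min_width=3, slack=8)
Line 13: ['security'] (min_width=8, slack=3)
Line 14: ['desert'] (min_width=6, slack=5)

Answer: |night big  |
|sleepy I if|
|golden     |
|magnetic   |
|any        |
|absolute   |
|plane for  |
|voice river|
|distance   |
|angry      |
|security   |
|sea        |
|security   |
|desert     |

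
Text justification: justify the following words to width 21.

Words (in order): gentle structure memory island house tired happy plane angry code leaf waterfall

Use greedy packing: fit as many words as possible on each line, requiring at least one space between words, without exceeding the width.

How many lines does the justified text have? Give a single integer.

Answer: 5

Derivation:
Line 1: ['gentle', 'structure'] (min_width=16, slack=5)
Line 2: ['memory', 'island', 'house'] (min_width=19, slack=2)
Line 3: ['tired', 'happy', 'plane'] (min_width=17, slack=4)
Line 4: ['angry', 'code', 'leaf'] (min_width=15, slack=6)
Line 5: ['waterfall'] (min_width=9, slack=12)
Total lines: 5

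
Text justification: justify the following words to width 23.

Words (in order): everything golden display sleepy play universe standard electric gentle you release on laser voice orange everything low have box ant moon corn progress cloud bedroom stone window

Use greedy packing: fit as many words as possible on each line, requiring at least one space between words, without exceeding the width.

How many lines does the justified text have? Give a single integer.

Line 1: ['everything', 'golden'] (min_width=17, slack=6)
Line 2: ['display', 'sleepy', 'play'] (min_width=19, slack=4)
Line 3: ['universe', 'standard'] (min_width=17, slack=6)
Line 4: ['electric', 'gentle', 'you'] (min_width=19, slack=4)
Line 5: ['release', 'on', 'laser', 'voice'] (min_width=22, slack=1)
Line 6: ['orange', 'everything', 'low'] (min_width=21, slack=2)
Line 7: ['have', 'box', 'ant', 'moon', 'corn'] (min_width=22, slack=1)
Line 8: ['progress', 'cloud', 'bedroom'] (min_width=22, slack=1)
Line 9: ['stone', 'window'] (min_width=12, slack=11)
Total lines: 9

Answer: 9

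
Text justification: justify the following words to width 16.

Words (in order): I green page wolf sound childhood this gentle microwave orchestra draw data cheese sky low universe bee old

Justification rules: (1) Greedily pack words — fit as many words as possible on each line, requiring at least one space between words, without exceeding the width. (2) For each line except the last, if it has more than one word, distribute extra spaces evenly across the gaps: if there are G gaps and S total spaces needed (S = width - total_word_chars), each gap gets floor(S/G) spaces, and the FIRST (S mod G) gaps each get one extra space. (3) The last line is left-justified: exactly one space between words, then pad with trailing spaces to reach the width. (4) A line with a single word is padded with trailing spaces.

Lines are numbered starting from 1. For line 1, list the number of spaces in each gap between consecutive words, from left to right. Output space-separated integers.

Answer: 3 3

Derivation:
Line 1: ['I', 'green', 'page'] (min_width=12, slack=4)
Line 2: ['wolf', 'sound'] (min_width=10, slack=6)
Line 3: ['childhood', 'this'] (min_width=14, slack=2)
Line 4: ['gentle', 'microwave'] (min_width=16, slack=0)
Line 5: ['orchestra', 'draw'] (min_width=14, slack=2)
Line 6: ['data', 'cheese', 'sky'] (min_width=15, slack=1)
Line 7: ['low', 'universe', 'bee'] (min_width=16, slack=0)
Line 8: ['old'] (min_width=3, slack=13)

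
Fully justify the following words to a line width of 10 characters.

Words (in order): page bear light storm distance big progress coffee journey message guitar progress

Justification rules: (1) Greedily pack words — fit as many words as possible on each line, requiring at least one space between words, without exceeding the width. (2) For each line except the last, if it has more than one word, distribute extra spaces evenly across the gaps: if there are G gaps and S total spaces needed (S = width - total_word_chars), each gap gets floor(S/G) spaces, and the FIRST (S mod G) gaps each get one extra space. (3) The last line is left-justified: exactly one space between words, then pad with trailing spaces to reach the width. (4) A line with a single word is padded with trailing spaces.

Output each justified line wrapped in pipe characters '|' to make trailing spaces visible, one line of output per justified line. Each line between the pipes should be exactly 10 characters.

Line 1: ['page', 'bear'] (min_width=9, slack=1)
Line 2: ['light'] (min_width=5, slack=5)
Line 3: ['storm'] (min_width=5, slack=5)
Line 4: ['distance'] (min_width=8, slack=2)
Line 5: ['big'] (min_width=3, slack=7)
Line 6: ['progress'] (min_width=8, slack=2)
Line 7: ['coffee'] (min_width=6, slack=4)
Line 8: ['journey'] (min_width=7, slack=3)
Line 9: ['message'] (min_width=7, slack=3)
Line 10: ['guitar'] (min_width=6, slack=4)
Line 11: ['progress'] (min_width=8, slack=2)

Answer: |page  bear|
|light     |
|storm     |
|distance  |
|big       |
|progress  |
|coffee    |
|journey   |
|message   |
|guitar    |
|progress  |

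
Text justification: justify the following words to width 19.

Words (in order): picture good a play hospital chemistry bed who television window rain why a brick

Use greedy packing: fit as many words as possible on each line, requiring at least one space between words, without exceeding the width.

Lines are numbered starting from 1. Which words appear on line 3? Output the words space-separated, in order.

Line 1: ['picture', 'good', 'a', 'play'] (min_width=19, slack=0)
Line 2: ['hospital', 'chemistry'] (min_width=18, slack=1)
Line 3: ['bed', 'who', 'television'] (min_width=18, slack=1)
Line 4: ['window', 'rain', 'why', 'a'] (min_width=17, slack=2)
Line 5: ['brick'] (min_width=5, slack=14)

Answer: bed who television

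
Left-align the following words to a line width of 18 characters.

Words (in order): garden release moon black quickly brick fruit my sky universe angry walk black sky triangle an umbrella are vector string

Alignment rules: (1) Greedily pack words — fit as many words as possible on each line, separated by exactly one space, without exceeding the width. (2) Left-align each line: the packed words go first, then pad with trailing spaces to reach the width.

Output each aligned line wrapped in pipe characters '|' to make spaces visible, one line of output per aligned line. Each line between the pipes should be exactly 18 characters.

Line 1: ['garden', 'release'] (min_width=14, slack=4)
Line 2: ['moon', 'black', 'quickly'] (min_width=18, slack=0)
Line 3: ['brick', 'fruit', 'my', 'sky'] (min_width=18, slack=0)
Line 4: ['universe', 'angry'] (min_width=14, slack=4)
Line 5: ['walk', 'black', 'sky'] (min_width=14, slack=4)
Line 6: ['triangle', 'an'] (min_width=11, slack=7)
Line 7: ['umbrella', 'are'] (min_width=12, slack=6)
Line 8: ['vector', 'string'] (min_width=13, slack=5)

Answer: |garden release    |
|moon black quickly|
|brick fruit my sky|
|universe angry    |
|walk black sky    |
|triangle an       |
|umbrella are      |
|vector string     |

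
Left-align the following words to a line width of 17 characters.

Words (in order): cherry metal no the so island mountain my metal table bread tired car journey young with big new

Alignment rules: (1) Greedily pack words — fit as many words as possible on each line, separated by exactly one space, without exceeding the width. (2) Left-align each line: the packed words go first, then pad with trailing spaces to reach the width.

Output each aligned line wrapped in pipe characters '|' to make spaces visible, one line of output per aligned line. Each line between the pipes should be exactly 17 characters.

Line 1: ['cherry', 'metal', 'no'] (min_width=15, slack=2)
Line 2: ['the', 'so', 'island'] (min_width=13, slack=4)
Line 3: ['mountain', 'my', 'metal'] (min_width=17, slack=0)
Line 4: ['table', 'bread', 'tired'] (min_width=17, slack=0)
Line 5: ['car', 'journey', 'young'] (min_width=17, slack=0)
Line 6: ['with', 'big', 'new'] (min_width=12, slack=5)

Answer: |cherry metal no  |
|the so island    |
|mountain my metal|
|table bread tired|
|car journey young|
|with big new     |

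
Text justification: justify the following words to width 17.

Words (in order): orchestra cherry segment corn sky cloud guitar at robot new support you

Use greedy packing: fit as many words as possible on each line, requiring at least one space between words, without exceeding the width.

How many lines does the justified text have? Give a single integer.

Answer: 5

Derivation:
Line 1: ['orchestra', 'cherry'] (min_width=16, slack=1)
Line 2: ['segment', 'corn', 'sky'] (min_width=16, slack=1)
Line 3: ['cloud', 'guitar', 'at'] (min_width=15, slack=2)
Line 4: ['robot', 'new', 'support'] (min_width=17, slack=0)
Line 5: ['you'] (min_width=3, slack=14)
Total lines: 5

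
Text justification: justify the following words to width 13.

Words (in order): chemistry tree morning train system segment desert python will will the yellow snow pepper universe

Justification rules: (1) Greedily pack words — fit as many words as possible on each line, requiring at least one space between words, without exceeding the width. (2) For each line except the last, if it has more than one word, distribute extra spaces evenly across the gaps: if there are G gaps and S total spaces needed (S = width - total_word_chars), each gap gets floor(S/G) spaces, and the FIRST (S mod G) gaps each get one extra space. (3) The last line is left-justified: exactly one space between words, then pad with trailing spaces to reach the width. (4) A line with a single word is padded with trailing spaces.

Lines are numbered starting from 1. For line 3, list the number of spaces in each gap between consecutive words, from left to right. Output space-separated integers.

Line 1: ['chemistry'] (min_width=9, slack=4)
Line 2: ['tree', 'morning'] (min_width=12, slack=1)
Line 3: ['train', 'system'] (min_width=12, slack=1)
Line 4: ['segment'] (min_width=7, slack=6)
Line 5: ['desert', 'python'] (min_width=13, slack=0)
Line 6: ['will', 'will', 'the'] (min_width=13, slack=0)
Line 7: ['yellow', 'snow'] (min_width=11, slack=2)
Line 8: ['pepper'] (min_width=6, slack=7)
Line 9: ['universe'] (min_width=8, slack=5)

Answer: 2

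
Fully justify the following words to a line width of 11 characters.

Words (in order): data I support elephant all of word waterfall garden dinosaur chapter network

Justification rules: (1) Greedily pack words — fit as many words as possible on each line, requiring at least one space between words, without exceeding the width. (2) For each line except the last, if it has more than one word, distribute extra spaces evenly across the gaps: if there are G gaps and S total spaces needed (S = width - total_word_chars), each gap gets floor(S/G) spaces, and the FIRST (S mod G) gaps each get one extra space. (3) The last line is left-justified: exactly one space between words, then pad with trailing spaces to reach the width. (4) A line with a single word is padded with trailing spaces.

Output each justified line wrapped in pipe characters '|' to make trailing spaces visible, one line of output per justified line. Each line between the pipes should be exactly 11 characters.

Line 1: ['data', 'I'] (min_width=6, slack=5)
Line 2: ['support'] (min_width=7, slack=4)
Line 3: ['elephant'] (min_width=8, slack=3)
Line 4: ['all', 'of', 'word'] (min_width=11, slack=0)
Line 5: ['waterfall'] (min_width=9, slack=2)
Line 6: ['garden'] (min_width=6, slack=5)
Line 7: ['dinosaur'] (min_width=8, slack=3)
Line 8: ['chapter'] (min_width=7, slack=4)
Line 9: ['network'] (min_width=7, slack=4)

Answer: |data      I|
|support    |
|elephant   |
|all of word|
|waterfall  |
|garden     |
|dinosaur   |
|chapter    |
|network    |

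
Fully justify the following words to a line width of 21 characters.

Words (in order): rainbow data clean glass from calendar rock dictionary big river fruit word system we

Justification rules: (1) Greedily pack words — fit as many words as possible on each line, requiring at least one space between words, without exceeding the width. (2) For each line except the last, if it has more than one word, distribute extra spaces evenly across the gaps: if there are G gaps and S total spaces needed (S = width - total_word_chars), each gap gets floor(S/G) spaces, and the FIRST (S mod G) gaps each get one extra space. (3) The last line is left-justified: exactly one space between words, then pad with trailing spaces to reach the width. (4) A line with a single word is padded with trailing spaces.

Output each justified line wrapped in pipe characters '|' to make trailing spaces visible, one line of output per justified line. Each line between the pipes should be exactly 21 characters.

Answer: |rainbow   data  clean|
|glass  from  calendar|
|rock  dictionary  big|
|river    fruit   word|
|system we            |

Derivation:
Line 1: ['rainbow', 'data', 'clean'] (min_width=18, slack=3)
Line 2: ['glass', 'from', 'calendar'] (min_width=19, slack=2)
Line 3: ['rock', 'dictionary', 'big'] (min_width=19, slack=2)
Line 4: ['river', 'fruit', 'word'] (min_width=16, slack=5)
Line 5: ['system', 'we'] (min_width=9, slack=12)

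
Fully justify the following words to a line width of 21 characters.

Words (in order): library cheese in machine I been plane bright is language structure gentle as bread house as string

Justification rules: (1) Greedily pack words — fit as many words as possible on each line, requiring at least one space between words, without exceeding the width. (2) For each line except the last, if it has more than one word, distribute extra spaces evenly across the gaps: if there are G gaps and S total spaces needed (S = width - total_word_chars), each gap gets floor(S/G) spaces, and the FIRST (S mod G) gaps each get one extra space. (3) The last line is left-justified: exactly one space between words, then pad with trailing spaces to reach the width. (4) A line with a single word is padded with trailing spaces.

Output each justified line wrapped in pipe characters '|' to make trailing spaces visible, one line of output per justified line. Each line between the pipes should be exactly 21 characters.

Answer: |library   cheese   in|
|machine  I been plane|
|bright   is  language|
|structure  gentle  as|
|bread house as string|

Derivation:
Line 1: ['library', 'cheese', 'in'] (min_width=17, slack=4)
Line 2: ['machine', 'I', 'been', 'plane'] (min_width=20, slack=1)
Line 3: ['bright', 'is', 'language'] (min_width=18, slack=3)
Line 4: ['structure', 'gentle', 'as'] (min_width=19, slack=2)
Line 5: ['bread', 'house', 'as', 'string'] (min_width=21, slack=0)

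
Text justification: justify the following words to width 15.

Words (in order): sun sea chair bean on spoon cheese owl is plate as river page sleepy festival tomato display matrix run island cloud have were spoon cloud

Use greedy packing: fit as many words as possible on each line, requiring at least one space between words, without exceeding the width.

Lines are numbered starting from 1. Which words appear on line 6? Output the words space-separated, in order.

Line 1: ['sun', 'sea', 'chair'] (min_width=13, slack=2)
Line 2: ['bean', 'on', 'spoon'] (min_width=13, slack=2)
Line 3: ['cheese', 'owl', 'is'] (min_width=13, slack=2)
Line 4: ['plate', 'as', 'river'] (min_width=14, slack=1)
Line 5: ['page', 'sleepy'] (min_width=11, slack=4)
Line 6: ['festival', 'tomato'] (min_width=15, slack=0)
Line 7: ['display', 'matrix'] (min_width=14, slack=1)
Line 8: ['run', 'island'] (min_width=10, slack=5)
Line 9: ['cloud', 'have', 'were'] (min_width=15, slack=0)
Line 10: ['spoon', 'cloud'] (min_width=11, slack=4)

Answer: festival tomato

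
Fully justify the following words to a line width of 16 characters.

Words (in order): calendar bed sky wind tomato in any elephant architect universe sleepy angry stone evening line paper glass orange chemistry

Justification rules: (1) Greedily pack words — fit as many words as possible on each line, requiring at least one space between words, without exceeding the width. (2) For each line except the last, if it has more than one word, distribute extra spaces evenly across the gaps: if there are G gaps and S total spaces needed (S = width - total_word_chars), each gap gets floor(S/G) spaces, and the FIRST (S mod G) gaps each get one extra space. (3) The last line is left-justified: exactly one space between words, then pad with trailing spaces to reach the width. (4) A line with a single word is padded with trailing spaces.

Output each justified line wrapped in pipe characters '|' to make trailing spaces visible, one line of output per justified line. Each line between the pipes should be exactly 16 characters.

Line 1: ['calendar', 'bed', 'sky'] (min_width=16, slack=0)
Line 2: ['wind', 'tomato', 'in'] (min_width=14, slack=2)
Line 3: ['any', 'elephant'] (min_width=12, slack=4)
Line 4: ['architect'] (min_width=9, slack=7)
Line 5: ['universe', 'sleepy'] (min_width=15, slack=1)
Line 6: ['angry', 'stone'] (min_width=11, slack=5)
Line 7: ['evening', 'line'] (min_width=12, slack=4)
Line 8: ['paper', 'glass'] (min_width=11, slack=5)
Line 9: ['orange', 'chemistry'] (min_width=16, slack=0)

Answer: |calendar bed sky|
|wind  tomato  in|
|any     elephant|
|architect       |
|universe  sleepy|
|angry      stone|
|evening     line|
|paper      glass|
|orange chemistry|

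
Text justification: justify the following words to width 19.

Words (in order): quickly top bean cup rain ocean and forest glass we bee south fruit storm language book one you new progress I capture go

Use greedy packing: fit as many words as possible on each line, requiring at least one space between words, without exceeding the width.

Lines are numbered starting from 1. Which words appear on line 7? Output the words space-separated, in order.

Line 1: ['quickly', 'top', 'bean'] (min_width=16, slack=3)
Line 2: ['cup', 'rain', 'ocean', 'and'] (min_width=18, slack=1)
Line 3: ['forest', 'glass', 'we', 'bee'] (min_width=19, slack=0)
Line 4: ['south', 'fruit', 'storm'] (min_width=17, slack=2)
Line 5: ['language', 'book', 'one'] (min_width=17, slack=2)
Line 6: ['you', 'new', 'progress', 'I'] (min_width=18, slack=1)
Line 7: ['capture', 'go'] (min_width=10, slack=9)

Answer: capture go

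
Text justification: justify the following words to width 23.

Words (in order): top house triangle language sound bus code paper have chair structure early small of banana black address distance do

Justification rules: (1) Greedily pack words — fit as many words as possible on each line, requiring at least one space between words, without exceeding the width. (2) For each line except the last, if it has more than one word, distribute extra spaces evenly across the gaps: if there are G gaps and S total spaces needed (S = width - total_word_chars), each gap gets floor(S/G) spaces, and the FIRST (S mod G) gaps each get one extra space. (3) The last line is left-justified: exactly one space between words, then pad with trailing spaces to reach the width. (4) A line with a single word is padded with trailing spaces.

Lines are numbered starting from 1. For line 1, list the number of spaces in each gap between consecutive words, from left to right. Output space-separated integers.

Answer: 4 3

Derivation:
Line 1: ['top', 'house', 'triangle'] (min_width=18, slack=5)
Line 2: ['language', 'sound', 'bus', 'code'] (min_width=23, slack=0)
Line 3: ['paper', 'have', 'chair'] (min_width=16, slack=7)
Line 4: ['structure', 'early', 'small'] (min_width=21, slack=2)
Line 5: ['of', 'banana', 'black', 'address'] (min_width=23, slack=0)
Line 6: ['distance', 'do'] (min_width=11, slack=12)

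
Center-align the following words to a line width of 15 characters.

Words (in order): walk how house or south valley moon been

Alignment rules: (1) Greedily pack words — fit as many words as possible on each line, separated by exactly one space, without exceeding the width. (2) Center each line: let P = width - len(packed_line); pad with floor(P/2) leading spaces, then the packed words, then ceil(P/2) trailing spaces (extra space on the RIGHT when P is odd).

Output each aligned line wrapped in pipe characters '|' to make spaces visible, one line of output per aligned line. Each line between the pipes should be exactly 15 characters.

Answer: |walk how house |
|or south valley|
|   moon been   |

Derivation:
Line 1: ['walk', 'how', 'house'] (min_width=14, slack=1)
Line 2: ['or', 'south', 'valley'] (min_width=15, slack=0)
Line 3: ['moon', 'been'] (min_width=9, slack=6)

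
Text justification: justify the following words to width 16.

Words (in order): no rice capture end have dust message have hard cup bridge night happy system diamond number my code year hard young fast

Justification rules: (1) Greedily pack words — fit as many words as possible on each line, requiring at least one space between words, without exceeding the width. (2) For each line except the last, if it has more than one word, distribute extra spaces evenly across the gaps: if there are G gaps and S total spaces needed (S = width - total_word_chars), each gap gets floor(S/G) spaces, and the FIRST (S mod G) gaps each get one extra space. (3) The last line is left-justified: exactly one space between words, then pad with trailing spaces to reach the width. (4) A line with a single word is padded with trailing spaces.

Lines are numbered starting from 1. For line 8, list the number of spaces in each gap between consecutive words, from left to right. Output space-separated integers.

Line 1: ['no', 'rice', 'capture'] (min_width=15, slack=1)
Line 2: ['end', 'have', 'dust'] (min_width=13, slack=3)
Line 3: ['message', 'have'] (min_width=12, slack=4)
Line 4: ['hard', 'cup', 'bridge'] (min_width=15, slack=1)
Line 5: ['night', 'happy'] (min_width=11, slack=5)
Line 6: ['system', 'diamond'] (min_width=14, slack=2)
Line 7: ['number', 'my', 'code'] (min_width=14, slack=2)
Line 8: ['year', 'hard', 'young'] (min_width=15, slack=1)
Line 9: ['fast'] (min_width=4, slack=12)

Answer: 2 1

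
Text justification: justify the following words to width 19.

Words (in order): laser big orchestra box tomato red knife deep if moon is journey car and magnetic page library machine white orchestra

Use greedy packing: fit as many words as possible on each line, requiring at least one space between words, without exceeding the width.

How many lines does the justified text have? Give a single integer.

Answer: 7

Derivation:
Line 1: ['laser', 'big', 'orchestra'] (min_width=19, slack=0)
Line 2: ['box', 'tomato', 'red'] (min_width=14, slack=5)
Line 3: ['knife', 'deep', 'if', 'moon'] (min_width=18, slack=1)
Line 4: ['is', 'journey', 'car', 'and'] (min_width=18, slack=1)
Line 5: ['magnetic', 'page'] (min_width=13, slack=6)
Line 6: ['library', 'machine'] (min_width=15, slack=4)
Line 7: ['white', 'orchestra'] (min_width=15, slack=4)
Total lines: 7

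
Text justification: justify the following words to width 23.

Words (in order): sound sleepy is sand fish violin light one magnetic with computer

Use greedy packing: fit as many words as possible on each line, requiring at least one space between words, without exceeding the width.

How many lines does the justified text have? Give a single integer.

Line 1: ['sound', 'sleepy', 'is', 'sand'] (min_width=20, slack=3)
Line 2: ['fish', 'violin', 'light', 'one'] (min_width=21, slack=2)
Line 3: ['magnetic', 'with', 'computer'] (min_width=22, slack=1)
Total lines: 3

Answer: 3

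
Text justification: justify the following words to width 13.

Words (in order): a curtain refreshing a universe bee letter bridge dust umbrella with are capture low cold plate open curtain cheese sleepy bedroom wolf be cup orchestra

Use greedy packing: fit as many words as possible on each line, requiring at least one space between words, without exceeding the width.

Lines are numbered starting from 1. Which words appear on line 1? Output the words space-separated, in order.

Line 1: ['a', 'curtain'] (min_width=9, slack=4)
Line 2: ['refreshing', 'a'] (min_width=12, slack=1)
Line 3: ['universe', 'bee'] (min_width=12, slack=1)
Line 4: ['letter', 'bridge'] (min_width=13, slack=0)
Line 5: ['dust', 'umbrella'] (min_width=13, slack=0)
Line 6: ['with', 'are'] (min_width=8, slack=5)
Line 7: ['capture', 'low'] (min_width=11, slack=2)
Line 8: ['cold', 'plate'] (min_width=10, slack=3)
Line 9: ['open', 'curtain'] (min_width=12, slack=1)
Line 10: ['cheese', 'sleepy'] (min_width=13, slack=0)
Line 11: ['bedroom', 'wolf'] (min_width=12, slack=1)
Line 12: ['be', 'cup'] (min_width=6, slack=7)
Line 13: ['orchestra'] (min_width=9, slack=4)

Answer: a curtain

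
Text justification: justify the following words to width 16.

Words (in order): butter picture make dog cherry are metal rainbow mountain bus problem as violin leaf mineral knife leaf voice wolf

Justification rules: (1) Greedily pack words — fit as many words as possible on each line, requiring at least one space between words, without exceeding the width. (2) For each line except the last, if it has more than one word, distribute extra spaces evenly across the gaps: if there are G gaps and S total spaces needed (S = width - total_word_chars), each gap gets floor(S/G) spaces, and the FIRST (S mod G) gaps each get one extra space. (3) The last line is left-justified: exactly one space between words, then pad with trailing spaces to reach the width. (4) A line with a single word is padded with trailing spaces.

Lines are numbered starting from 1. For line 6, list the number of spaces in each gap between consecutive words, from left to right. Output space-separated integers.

Answer: 6

Derivation:
Line 1: ['butter', 'picture'] (min_width=14, slack=2)
Line 2: ['make', 'dog', 'cherry'] (min_width=15, slack=1)
Line 3: ['are', 'metal'] (min_width=9, slack=7)
Line 4: ['rainbow', 'mountain'] (min_width=16, slack=0)
Line 5: ['bus', 'problem', 'as'] (min_width=14, slack=2)
Line 6: ['violin', 'leaf'] (min_width=11, slack=5)
Line 7: ['mineral', 'knife'] (min_width=13, slack=3)
Line 8: ['leaf', 'voice', 'wolf'] (min_width=15, slack=1)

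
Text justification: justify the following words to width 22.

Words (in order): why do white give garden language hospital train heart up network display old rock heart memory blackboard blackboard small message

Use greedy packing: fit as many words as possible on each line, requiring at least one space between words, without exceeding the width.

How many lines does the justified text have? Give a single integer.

Answer: 7

Derivation:
Line 1: ['why', 'do', 'white', 'give'] (min_width=17, slack=5)
Line 2: ['garden', 'language'] (min_width=15, slack=7)
Line 3: ['hospital', 'train', 'heart'] (min_width=20, slack=2)
Line 4: ['up', 'network', 'display', 'old'] (min_width=22, slack=0)
Line 5: ['rock', 'heart', 'memory'] (min_width=17, slack=5)
Line 6: ['blackboard', 'blackboard'] (min_width=21, slack=1)
Line 7: ['small', 'message'] (min_width=13, slack=9)
Total lines: 7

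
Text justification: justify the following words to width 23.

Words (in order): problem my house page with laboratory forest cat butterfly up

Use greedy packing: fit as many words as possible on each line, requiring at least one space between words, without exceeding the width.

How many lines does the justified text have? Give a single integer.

Line 1: ['problem', 'my', 'house', 'page'] (min_width=21, slack=2)
Line 2: ['with', 'laboratory', 'forest'] (min_width=22, slack=1)
Line 3: ['cat', 'butterfly', 'up'] (min_width=16, slack=7)
Total lines: 3

Answer: 3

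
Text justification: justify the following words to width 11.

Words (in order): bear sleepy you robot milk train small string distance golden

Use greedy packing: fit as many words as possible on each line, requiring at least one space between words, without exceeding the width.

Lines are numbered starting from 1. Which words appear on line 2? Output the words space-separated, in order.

Answer: you robot

Derivation:
Line 1: ['bear', 'sleepy'] (min_width=11, slack=0)
Line 2: ['you', 'robot'] (min_width=9, slack=2)
Line 3: ['milk', 'train'] (min_width=10, slack=1)
Line 4: ['small'] (min_width=5, slack=6)
Line 5: ['string'] (min_width=6, slack=5)
Line 6: ['distance'] (min_width=8, slack=3)
Line 7: ['golden'] (min_width=6, slack=5)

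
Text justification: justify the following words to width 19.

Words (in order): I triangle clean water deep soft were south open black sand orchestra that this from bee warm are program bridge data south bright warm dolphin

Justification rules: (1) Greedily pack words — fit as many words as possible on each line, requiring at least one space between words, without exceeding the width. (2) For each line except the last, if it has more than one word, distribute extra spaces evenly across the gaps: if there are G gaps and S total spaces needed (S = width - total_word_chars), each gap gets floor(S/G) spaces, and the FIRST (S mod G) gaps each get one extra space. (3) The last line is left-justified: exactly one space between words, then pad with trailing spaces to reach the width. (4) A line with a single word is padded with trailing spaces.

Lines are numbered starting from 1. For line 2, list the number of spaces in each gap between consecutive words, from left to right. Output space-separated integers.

Answer: 3 3

Derivation:
Line 1: ['I', 'triangle', 'clean'] (min_width=16, slack=3)
Line 2: ['water', 'deep', 'soft'] (min_width=15, slack=4)
Line 3: ['were', 'south', 'open'] (min_width=15, slack=4)
Line 4: ['black', 'sand'] (min_width=10, slack=9)
Line 5: ['orchestra', 'that', 'this'] (min_width=19, slack=0)
Line 6: ['from', 'bee', 'warm', 'are'] (min_width=17, slack=2)
Line 7: ['program', 'bridge', 'data'] (min_width=19, slack=0)
Line 8: ['south', 'bright', 'warm'] (min_width=17, slack=2)
Line 9: ['dolphin'] (min_width=7, slack=12)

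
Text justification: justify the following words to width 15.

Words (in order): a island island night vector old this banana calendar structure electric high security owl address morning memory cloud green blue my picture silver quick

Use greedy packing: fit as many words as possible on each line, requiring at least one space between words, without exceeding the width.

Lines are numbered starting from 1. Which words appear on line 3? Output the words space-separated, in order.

Answer: old this banana

Derivation:
Line 1: ['a', 'island', 'island'] (min_width=15, slack=0)
Line 2: ['night', 'vector'] (min_width=12, slack=3)
Line 3: ['old', 'this', 'banana'] (min_width=15, slack=0)
Line 4: ['calendar'] (min_width=8, slack=7)
Line 5: ['structure'] (min_width=9, slack=6)
Line 6: ['electric', 'high'] (min_width=13, slack=2)
Line 7: ['security', 'owl'] (min_width=12, slack=3)
Line 8: ['address', 'morning'] (min_width=15, slack=0)
Line 9: ['memory', 'cloud'] (min_width=12, slack=3)
Line 10: ['green', 'blue', 'my'] (min_width=13, slack=2)
Line 11: ['picture', 'silver'] (min_width=14, slack=1)
Line 12: ['quick'] (min_width=5, slack=10)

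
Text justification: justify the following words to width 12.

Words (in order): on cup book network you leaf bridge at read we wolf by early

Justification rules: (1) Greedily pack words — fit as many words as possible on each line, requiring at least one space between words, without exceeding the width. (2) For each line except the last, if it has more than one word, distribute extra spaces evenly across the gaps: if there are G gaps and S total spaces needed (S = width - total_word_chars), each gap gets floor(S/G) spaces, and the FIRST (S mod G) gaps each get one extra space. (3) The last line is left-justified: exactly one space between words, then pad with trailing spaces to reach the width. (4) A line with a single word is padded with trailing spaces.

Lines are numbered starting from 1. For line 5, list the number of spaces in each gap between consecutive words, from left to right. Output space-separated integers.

Line 1: ['on', 'cup', 'book'] (min_width=11, slack=1)
Line 2: ['network', 'you'] (min_width=11, slack=1)
Line 3: ['leaf', 'bridge'] (min_width=11, slack=1)
Line 4: ['at', 'read', 'we'] (min_width=10, slack=2)
Line 5: ['wolf', 'by'] (min_width=7, slack=5)
Line 6: ['early'] (min_width=5, slack=7)

Answer: 6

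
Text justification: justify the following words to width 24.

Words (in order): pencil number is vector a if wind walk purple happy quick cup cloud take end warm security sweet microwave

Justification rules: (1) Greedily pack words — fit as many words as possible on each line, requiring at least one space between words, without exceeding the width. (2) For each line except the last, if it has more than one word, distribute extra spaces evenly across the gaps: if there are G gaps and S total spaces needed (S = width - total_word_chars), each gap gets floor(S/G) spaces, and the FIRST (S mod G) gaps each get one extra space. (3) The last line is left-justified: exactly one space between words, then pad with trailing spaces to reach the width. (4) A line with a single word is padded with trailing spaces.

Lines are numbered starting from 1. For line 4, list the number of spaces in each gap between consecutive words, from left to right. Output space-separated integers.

Line 1: ['pencil', 'number', 'is', 'vector'] (min_width=23, slack=1)
Line 2: ['a', 'if', 'wind', 'walk', 'purple'] (min_width=21, slack=3)
Line 3: ['happy', 'quick', 'cup', 'cloud'] (min_width=21, slack=3)
Line 4: ['take', 'end', 'warm', 'security'] (min_width=22, slack=2)
Line 5: ['sweet', 'microwave'] (min_width=15, slack=9)

Answer: 2 2 1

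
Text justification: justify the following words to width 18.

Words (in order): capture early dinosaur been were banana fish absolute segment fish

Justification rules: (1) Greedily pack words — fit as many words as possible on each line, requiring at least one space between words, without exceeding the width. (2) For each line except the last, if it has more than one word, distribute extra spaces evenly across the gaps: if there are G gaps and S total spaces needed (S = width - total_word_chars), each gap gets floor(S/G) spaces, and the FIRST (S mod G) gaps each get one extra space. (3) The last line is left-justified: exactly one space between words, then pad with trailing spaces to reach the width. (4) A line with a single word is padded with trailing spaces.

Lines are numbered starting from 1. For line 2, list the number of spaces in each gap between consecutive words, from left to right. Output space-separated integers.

Answer: 1 1

Derivation:
Line 1: ['capture', 'early'] (min_width=13, slack=5)
Line 2: ['dinosaur', 'been', 'were'] (min_width=18, slack=0)
Line 3: ['banana', 'fish'] (min_width=11, slack=7)
Line 4: ['absolute', 'segment'] (min_width=16, slack=2)
Line 5: ['fish'] (min_width=4, slack=14)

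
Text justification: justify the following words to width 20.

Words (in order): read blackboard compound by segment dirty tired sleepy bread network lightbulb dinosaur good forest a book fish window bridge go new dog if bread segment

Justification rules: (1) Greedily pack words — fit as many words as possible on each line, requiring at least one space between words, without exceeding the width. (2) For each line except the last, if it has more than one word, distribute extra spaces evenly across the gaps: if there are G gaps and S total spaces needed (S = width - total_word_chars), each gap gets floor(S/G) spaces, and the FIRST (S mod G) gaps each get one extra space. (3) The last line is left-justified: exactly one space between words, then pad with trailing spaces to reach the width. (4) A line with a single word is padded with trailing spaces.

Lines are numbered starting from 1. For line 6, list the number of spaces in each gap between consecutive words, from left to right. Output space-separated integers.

Line 1: ['read', 'blackboard'] (min_width=15, slack=5)
Line 2: ['compound', 'by', 'segment'] (min_width=19, slack=1)
Line 3: ['dirty', 'tired', 'sleepy'] (min_width=18, slack=2)
Line 4: ['bread', 'network'] (min_width=13, slack=7)
Line 5: ['lightbulb', 'dinosaur'] (min_width=18, slack=2)
Line 6: ['good', 'forest', 'a', 'book'] (min_width=18, slack=2)
Line 7: ['fish', 'window', 'bridge'] (min_width=18, slack=2)
Line 8: ['go', 'new', 'dog', 'if', 'bread'] (min_width=19, slack=1)
Line 9: ['segment'] (min_width=7, slack=13)

Answer: 2 2 1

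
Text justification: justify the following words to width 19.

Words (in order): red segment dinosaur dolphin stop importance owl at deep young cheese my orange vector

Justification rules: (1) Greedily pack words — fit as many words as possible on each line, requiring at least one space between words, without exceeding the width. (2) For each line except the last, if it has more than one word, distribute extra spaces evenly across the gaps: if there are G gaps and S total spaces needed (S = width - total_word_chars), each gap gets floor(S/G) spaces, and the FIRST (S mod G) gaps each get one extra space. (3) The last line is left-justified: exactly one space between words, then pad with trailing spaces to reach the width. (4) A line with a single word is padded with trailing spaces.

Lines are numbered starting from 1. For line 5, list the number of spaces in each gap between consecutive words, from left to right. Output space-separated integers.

Line 1: ['red', 'segment'] (min_width=11, slack=8)
Line 2: ['dinosaur', 'dolphin'] (min_width=16, slack=3)
Line 3: ['stop', 'importance', 'owl'] (min_width=19, slack=0)
Line 4: ['at', 'deep', 'young'] (min_width=13, slack=6)
Line 5: ['cheese', 'my', 'orange'] (min_width=16, slack=3)
Line 6: ['vector'] (min_width=6, slack=13)

Answer: 3 2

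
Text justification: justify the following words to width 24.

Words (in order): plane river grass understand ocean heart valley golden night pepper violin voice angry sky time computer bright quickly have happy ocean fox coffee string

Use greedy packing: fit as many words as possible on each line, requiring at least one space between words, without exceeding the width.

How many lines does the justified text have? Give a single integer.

Answer: 8

Derivation:
Line 1: ['plane', 'river', 'grass'] (min_width=17, slack=7)
Line 2: ['understand', 'ocean', 'heart'] (min_width=22, slack=2)
Line 3: ['valley', 'golden', 'night'] (min_width=19, slack=5)
Line 4: ['pepper', 'violin', 'voice'] (min_width=19, slack=5)
Line 5: ['angry', 'sky', 'time', 'computer'] (min_width=23, slack=1)
Line 6: ['bright', 'quickly', 'have'] (min_width=19, slack=5)
Line 7: ['happy', 'ocean', 'fox', 'coffee'] (min_width=22, slack=2)
Line 8: ['string'] (min_width=6, slack=18)
Total lines: 8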